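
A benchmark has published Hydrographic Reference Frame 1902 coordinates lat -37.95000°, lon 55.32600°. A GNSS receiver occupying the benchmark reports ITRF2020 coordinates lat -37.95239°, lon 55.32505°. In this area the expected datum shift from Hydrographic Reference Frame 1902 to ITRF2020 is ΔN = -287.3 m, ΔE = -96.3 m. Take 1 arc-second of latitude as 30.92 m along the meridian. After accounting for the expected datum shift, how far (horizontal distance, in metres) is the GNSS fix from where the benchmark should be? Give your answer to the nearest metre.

25 m

Observed coordinate differences: Δφ = -0.00239°, Δλ = -0.00095°.
Converting to metres (1° lat = 111312 m, cos φ = 0.788548): observed ΔN = -266.0 m, observed ΔE = -83.4 m.
Subtracting the expected shift leaves a residual of -266.0 − (-287.3) = 21.3 m north and -83.4 − (-96.3) = 12.9 m east.
Residual distance = √(21.3² + 12.9²) = 24.9 m.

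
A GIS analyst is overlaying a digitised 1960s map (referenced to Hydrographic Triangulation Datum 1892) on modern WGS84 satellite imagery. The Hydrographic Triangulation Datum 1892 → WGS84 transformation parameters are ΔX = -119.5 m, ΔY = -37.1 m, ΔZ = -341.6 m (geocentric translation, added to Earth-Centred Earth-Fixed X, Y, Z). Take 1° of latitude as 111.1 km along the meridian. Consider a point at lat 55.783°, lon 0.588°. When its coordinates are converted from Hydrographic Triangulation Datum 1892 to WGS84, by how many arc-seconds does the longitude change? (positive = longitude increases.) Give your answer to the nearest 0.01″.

Δλ = -2.07″

sin φ = 0.826914, cos φ = 0.562329, sin λ = 0.010262, cos λ = 0.999947.
East component: ΔE = −sin λ·ΔX + cos λ·ΔY = −(0.010262)(-119.5) + (0.999947)(-37.1) = -35.87 m.
1° of latitude spans 111100 m; at latitude φ, 1° of longitude spans that × cos φ = 62474.7 m, so Δλ = -35.87 / 62474.7 × 3600 = -2.067″.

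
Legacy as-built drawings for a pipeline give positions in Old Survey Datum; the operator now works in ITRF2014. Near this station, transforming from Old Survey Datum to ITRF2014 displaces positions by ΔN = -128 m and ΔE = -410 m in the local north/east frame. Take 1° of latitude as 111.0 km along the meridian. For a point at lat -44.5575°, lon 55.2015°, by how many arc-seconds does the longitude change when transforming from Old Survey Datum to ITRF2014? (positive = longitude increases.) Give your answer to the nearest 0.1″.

At latitude -44.5575°, cos φ = 0.712547.
1° of longitude at this latitude = 111.0 × cos φ = 79.09 km, so Δλ = -410.0 / 79092.7 = -0.0051838° = -18.662″.

Δλ = -18.7″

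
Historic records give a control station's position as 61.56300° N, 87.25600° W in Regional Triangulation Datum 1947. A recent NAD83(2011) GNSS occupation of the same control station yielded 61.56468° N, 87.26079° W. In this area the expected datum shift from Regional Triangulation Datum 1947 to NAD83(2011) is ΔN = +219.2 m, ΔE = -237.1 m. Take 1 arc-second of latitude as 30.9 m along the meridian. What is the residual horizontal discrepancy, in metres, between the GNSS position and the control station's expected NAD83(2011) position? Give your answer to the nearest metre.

Observed coordinate differences: Δφ = +0.00168°, Δλ = -0.00479°.
Converting to metres (1° lat = 111240 m, cos φ = 0.476192): observed ΔN = 186.9 m, observed ΔE = -253.7 m.
Subtracting the expected shift leaves a residual of 186.9 − (219.2) = -32.3 m north and -253.7 − (-237.1) = -16.6 m east.
Residual distance = √((-32.3)² + (-16.6)²) = 36.3 m.

36 m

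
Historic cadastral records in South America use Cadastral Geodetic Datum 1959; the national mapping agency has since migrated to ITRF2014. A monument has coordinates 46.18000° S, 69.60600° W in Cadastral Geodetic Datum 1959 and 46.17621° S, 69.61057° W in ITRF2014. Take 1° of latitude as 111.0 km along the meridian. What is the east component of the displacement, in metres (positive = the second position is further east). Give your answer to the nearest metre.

ΔE = -351 m

Δφ = -46.17621° − -46.18000° = +0.00379°; Δλ = -69.61057° − -69.60600° = -0.00457°.
ΔN = Δφ × 111000 = 420.7 m; ΔE = Δλ × 111000 × cos(-46.18000°) = -0.00457 × 111000 × 0.692395 = -351.2 m.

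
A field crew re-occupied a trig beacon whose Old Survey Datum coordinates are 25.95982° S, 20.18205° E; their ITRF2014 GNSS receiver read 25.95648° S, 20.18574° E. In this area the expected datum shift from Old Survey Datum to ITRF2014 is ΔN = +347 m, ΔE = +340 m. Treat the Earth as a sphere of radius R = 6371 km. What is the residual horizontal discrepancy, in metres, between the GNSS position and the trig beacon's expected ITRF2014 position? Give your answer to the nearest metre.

Observed coordinate differences: Δφ = +0.00334°, Δλ = +0.00369°.
Converting to metres (1° lat = 111195 m, cos φ = 0.899101): observed ΔN = 371.4 m, observed ΔE = 368.9 m.
Subtracting the expected shift leaves a residual of 371.4 − (347) = 24.4 m north and 368.9 − (340) = 28.9 m east.
Residual distance = √(24.4² + 28.9²) = 37.8 m.

38 m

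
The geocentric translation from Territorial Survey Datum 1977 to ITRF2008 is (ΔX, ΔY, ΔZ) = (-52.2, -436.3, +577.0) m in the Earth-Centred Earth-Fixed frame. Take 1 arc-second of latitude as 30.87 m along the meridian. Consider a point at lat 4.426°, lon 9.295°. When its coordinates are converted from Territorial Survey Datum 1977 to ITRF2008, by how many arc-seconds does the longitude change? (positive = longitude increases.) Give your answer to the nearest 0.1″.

sin φ = 0.077171, cos φ = 0.997018, sin λ = 0.161518, cos λ = 0.986870.
East component: ΔE = −sin λ·ΔX + cos λ·ΔY = −(0.161518)(-52.2) + (0.986870)(-436.3) = -422.14 m.
1° of latitude spans 3600 × 30.87 = 111132 m; at latitude φ, 1° of longitude spans that × cos φ = 110800.6 m, so Δλ = -422.14 / 110800.6 × 3600 = -13.716″.

Δλ = -13.7″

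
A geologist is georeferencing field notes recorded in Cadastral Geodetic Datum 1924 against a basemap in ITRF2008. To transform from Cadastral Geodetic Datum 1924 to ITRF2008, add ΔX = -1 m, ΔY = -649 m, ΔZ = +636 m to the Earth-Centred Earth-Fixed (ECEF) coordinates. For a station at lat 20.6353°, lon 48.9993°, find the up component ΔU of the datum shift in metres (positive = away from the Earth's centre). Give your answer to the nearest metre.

ΔU = -235 m

At φ = 20.6353°, λ = 48.9993°: sin φ = 0.352418, cos φ = 0.935843, sin λ = 0.754702, cos λ = 0.656068.
ΔU = cos φ cos λ·ΔX + cos φ sin λ·ΔY + sin φ·ΔZ = (0.935843)(0.656068)(-1) + (0.935843)(0.754702)(-649) + (0.352418)(636) = -234.85 m.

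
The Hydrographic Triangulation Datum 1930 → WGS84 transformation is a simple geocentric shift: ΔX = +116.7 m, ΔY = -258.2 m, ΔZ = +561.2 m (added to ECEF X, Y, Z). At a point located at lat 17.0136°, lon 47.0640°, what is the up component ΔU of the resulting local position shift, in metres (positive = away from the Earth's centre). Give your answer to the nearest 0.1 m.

ΔU = 59.5 m

At φ = 17.0136°, λ = 47.0640°: sin φ = 0.292599, cos φ = 0.956235, sin λ = 0.732115, cos λ = 0.681181.
ΔU = cos φ cos λ·ΔX + cos φ sin λ·ΔY + sin φ·ΔZ = (0.956235)(0.681181)(116.7) + (0.956235)(0.732115)(-258.2) + (0.292599)(561.2) = 59.46 m.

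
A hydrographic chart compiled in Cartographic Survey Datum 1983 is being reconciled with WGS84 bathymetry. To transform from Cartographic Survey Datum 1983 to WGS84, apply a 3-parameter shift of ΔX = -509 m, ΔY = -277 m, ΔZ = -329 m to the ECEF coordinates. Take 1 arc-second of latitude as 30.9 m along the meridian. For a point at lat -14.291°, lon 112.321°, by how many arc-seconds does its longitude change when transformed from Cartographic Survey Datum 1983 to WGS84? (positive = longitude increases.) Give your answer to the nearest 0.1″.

sin φ = -0.246847, cos φ = 0.969055, sin λ = 0.925071, cos λ = -0.379795.
East component: ΔE = −sin λ·ΔX + cos λ·ΔY = −(0.925071)(-509) + (-0.379795)(-277) = 576.06 m.
1° of latitude spans 3600 × 30.90 = 111240 m; at latitude φ, 1° of longitude spans that × cos φ = 107797.6 m, so Δλ = 576.06 / 107797.6 × 3600 = 19.238″.

Δλ = 19.2″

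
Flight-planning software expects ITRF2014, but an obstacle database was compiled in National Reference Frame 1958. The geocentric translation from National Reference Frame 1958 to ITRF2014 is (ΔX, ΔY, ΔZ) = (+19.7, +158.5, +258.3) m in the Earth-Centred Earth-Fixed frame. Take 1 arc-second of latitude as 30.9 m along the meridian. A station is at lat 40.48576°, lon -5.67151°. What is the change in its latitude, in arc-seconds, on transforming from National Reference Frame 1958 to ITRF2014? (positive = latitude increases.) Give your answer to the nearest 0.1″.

Δφ = 6.3″

sin φ = 0.649259, cos φ = 0.760567, sin λ = -0.098825, cos λ = 0.995105.
North component: ΔN = −sin φ cos λ·ΔX − sin φ sin λ·ΔY + cos φ·ΔZ = −(0.649259)(0.995105)(19.7) − (0.649259)(-0.098825)(158.5) + (0.760567)(258.3) = 193.90 m.
1° of latitude spans 3600 × 30.90 = 111240 m, so Δφ = 193.90 / 111240 × 3600 = 6.275″.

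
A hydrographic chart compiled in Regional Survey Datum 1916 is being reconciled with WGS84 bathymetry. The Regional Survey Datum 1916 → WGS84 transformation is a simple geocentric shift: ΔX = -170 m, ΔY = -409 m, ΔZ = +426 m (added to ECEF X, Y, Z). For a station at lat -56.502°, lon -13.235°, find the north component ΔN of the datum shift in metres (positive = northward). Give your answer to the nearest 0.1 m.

ΔN = 175.2 m

The local north axis is (−sin φ cos λ, −sin φ sin λ, cos φ), giving ΔN = -137.999 + 78.086 + 235.113 = 175.20 m.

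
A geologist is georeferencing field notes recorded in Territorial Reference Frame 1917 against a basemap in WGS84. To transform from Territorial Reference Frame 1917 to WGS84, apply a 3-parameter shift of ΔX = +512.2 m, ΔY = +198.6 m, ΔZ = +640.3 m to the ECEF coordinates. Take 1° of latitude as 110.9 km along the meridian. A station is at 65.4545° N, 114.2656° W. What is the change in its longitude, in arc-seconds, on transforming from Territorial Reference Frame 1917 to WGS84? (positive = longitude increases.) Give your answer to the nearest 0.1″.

sin φ = 0.909632, cos φ = 0.415416, sin λ = -0.911650, cos λ = -0.410967.
East component: ΔE = −sin λ·ΔX + cos λ·ΔY = −(-0.911650)(512.2) + (-0.410967)(198.6) = 385.33 m.
1° of latitude spans 110900 m; at latitude φ, 1° of longitude spans that × cos φ = 46069.6 m, so Δλ = 385.33 / 46069.6 × 3600 = 30.111″.

Δλ = 30.1″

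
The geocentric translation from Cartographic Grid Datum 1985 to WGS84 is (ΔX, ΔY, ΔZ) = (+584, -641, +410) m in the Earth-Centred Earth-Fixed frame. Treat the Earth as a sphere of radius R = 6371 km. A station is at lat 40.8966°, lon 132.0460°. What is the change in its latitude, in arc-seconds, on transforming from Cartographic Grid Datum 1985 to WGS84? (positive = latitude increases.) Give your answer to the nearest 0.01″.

sin φ = 0.654696, cos φ = 0.755892, sin λ = 0.742607, cos λ = -0.669727.
North component: ΔN = −sin φ cos λ·ΔX − sin φ sin λ·ΔY + cos φ·ΔZ = −(0.654696)(-0.669727)(584) − (0.654696)(0.742607)(-641) + (0.755892)(410) = 877.62 m.
1° of latitude spans πR/180 = 111195 m, so Δφ = 877.62 / 111195 × 3600 = 28.414″.

Δφ = 28.41″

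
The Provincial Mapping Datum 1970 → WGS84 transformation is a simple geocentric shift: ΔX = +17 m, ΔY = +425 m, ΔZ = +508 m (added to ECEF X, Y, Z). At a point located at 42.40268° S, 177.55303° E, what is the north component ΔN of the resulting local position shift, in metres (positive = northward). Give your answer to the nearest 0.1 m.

The local north axis is (−sin φ cos λ, −sin φ sin λ, cos φ), giving ΔN = -11.453 + 12.236 + 375.119 = 375.90 m.

ΔN = 375.9 m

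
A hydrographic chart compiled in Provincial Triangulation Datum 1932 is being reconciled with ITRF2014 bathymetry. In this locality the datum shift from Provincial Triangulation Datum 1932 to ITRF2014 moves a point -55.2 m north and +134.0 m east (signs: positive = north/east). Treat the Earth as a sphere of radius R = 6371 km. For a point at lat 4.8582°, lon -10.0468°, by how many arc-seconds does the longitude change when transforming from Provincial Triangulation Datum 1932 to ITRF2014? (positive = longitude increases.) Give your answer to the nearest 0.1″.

Δλ = 4.4″

At latitude 4.8582°, cos φ = 0.996407.
One radian of longitude at latitude φ spans R cos φ, so Δλ = ΔE / (R cos φ) = 134.0 / (6371000 × 0.996407) = 2.1109e-05 rad = 4.354″.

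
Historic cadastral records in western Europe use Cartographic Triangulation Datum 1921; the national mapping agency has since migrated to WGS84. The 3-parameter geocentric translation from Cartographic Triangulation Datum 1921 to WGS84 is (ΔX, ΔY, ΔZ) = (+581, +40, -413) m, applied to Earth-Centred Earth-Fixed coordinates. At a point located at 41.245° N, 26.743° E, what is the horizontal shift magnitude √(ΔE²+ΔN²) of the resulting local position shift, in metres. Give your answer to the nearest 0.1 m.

701.8 m

At φ = 41.245°, λ = 26.743°: sin φ = 0.659280, cos φ = 0.751897, sin λ = 0.449989, cos λ = 0.893034.
ΔE = −sin λ·ΔX + cos λ·ΔY = −(0.449989)·(581) + (0.893034)·(40) = -225.72 m.
ΔN = −sin φ cos λ·ΔX − sin φ sin λ·ΔY + cos φ·ΔZ = −(0.659280)(0.893034)(581) − (0.659280)(0.449989)(40) + (0.751897)(-413) = -664.47 m.
Horizontal magnitude = √(ΔE² + ΔN²) = √((-225.72)² + (-664.47)²) = 701.76 m.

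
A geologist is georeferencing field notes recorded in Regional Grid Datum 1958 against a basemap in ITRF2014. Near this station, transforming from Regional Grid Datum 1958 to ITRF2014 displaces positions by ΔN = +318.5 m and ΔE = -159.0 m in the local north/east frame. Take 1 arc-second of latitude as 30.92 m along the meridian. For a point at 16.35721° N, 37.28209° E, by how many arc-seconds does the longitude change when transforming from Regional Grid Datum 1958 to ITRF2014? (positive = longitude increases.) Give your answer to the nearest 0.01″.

Δλ = -5.36″

At latitude 16.35721°, cos φ = 0.959525.
1″ of longitude at this latitude = 30.92 × cos φ = 29.6685 m, so Δλ = -159.0 / 29.6685 = -5.359″.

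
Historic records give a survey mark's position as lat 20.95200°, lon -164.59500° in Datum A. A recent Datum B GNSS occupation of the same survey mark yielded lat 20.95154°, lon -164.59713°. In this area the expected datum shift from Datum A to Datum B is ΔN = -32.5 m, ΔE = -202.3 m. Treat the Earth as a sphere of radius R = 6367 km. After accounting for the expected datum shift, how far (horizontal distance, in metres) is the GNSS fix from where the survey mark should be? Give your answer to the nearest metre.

Observed coordinate differences: Δφ = -0.00046°, Δλ = -0.00213°.
Converting to metres (1° lat = 111125 m, cos φ = 0.933880): observed ΔN = -51.1 m, observed ΔE = -221.0 m.
Subtracting the expected shift leaves a residual of -51.1 − (-32.5) = -18.6 m north and -221.0 − (-202.3) = -18.7 m east.
Residual distance = √((-18.6)² + (-18.7)²) = 26.4 m.

26 m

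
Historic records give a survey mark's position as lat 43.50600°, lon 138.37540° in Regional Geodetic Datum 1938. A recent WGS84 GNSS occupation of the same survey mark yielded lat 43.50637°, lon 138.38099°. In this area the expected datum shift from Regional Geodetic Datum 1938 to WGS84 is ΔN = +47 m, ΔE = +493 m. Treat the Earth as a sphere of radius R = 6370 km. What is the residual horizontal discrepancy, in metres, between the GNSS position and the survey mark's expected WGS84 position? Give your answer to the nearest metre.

43 m

Observed coordinate differences: Δφ = +0.00037°, Δλ = +0.00559°.
Converting to metres (1° lat = 111177 m, cos φ = 0.725302): observed ΔN = 41.1 m, observed ΔE = 450.8 m.
Subtracting the expected shift leaves a residual of 41.1 − (47) = -5.9 m north and 450.8 − (493) = -42.2 m east.
Residual distance = √((-5.9)² + (-42.2)²) = 42.6 m.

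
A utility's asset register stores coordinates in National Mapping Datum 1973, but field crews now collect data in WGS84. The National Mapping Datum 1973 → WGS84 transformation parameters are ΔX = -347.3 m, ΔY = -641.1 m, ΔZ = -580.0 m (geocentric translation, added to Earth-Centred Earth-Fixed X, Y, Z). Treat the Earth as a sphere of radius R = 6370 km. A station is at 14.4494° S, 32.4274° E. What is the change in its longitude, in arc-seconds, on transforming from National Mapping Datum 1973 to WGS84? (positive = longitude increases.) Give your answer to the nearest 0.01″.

sin φ = -0.249525, cos φ = 0.968368, sin λ = 0.536231, cos λ = 0.844072.
East component: ΔE = −sin λ·ΔX + cos λ·ΔY = −(0.536231)(-347.3) + (0.844072)(-641.1) = -354.90 m.
1° of latitude spans πR/180 = 111177 m; at latitude φ, 1° of longitude spans that × cos φ = 107660.8 m, so Δλ = -354.90 / 107660.8 × 3600 = -11.867″.

Δλ = -11.87″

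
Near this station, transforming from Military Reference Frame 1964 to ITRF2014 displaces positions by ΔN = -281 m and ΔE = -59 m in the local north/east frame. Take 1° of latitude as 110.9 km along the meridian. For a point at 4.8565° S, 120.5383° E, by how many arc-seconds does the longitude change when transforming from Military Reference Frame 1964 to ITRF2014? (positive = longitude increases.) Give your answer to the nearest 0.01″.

Δλ = -1.92″

At latitude -4.8565°, cos φ = 0.996410.
1° of longitude at this latitude = 110.9 × cos φ = 110.50 km, so Δλ = -59.0 / 110501.9 = -0.0005339° = -1.922″.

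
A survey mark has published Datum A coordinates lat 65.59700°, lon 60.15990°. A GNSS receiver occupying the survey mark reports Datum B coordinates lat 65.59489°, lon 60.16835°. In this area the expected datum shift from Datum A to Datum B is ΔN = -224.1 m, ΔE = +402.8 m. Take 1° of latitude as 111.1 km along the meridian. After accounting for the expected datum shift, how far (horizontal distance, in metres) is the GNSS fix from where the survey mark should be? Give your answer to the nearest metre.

Observed coordinate differences: Δφ = -0.00211°, Δλ = +0.00845°.
Converting to metres (1° lat = 111100 m, cos φ = 0.413152): observed ΔN = -234.4 m, observed ΔE = 387.9 m.
Subtracting the expected shift leaves a residual of -234.4 − (-224.1) = -10.3 m north and 387.9 − (402.8) = -14.9 m east.
Residual distance = √((-10.3)² + (-14.9)²) = 18.2 m.

18 m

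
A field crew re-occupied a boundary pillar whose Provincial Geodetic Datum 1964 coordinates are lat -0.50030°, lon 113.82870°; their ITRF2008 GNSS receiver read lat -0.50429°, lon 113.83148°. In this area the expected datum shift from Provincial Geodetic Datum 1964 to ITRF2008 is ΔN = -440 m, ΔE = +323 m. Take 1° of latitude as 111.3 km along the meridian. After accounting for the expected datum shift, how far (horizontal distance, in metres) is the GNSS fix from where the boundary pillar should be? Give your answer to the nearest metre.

14 m

Observed coordinate differences: Δφ = -0.00399°, Δλ = +0.00278°.
Converting to metres (1° lat = 111300 m, cos φ = 0.999962): observed ΔN = -444.1 m, observed ΔE = 309.4 m.
Subtracting the expected shift leaves a residual of -444.1 − (-440) = -4.1 m north and 309.4 − (323) = -13.6 m east.
Residual distance = √((-4.1)² + (-13.6)²) = 14.2 m.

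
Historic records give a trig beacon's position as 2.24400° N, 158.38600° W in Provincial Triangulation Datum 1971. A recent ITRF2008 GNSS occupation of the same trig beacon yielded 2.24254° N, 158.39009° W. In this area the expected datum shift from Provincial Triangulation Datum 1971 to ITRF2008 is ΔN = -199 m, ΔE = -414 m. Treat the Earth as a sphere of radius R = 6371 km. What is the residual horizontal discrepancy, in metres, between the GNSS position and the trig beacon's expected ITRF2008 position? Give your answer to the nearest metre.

Observed coordinate differences: Δφ = -0.00146°, Δλ = -0.00409°.
Converting to metres (1° lat = 111195 m, cos φ = 0.999233): observed ΔN = -162.3 m, observed ΔE = -454.4 m.
Subtracting the expected shift leaves a residual of -162.3 − (-199) = 36.7 m north and -454.4 − (-414) = -40.4 m east.
Residual distance = √(36.7² + (-40.4)²) = 54.6 m.

55 m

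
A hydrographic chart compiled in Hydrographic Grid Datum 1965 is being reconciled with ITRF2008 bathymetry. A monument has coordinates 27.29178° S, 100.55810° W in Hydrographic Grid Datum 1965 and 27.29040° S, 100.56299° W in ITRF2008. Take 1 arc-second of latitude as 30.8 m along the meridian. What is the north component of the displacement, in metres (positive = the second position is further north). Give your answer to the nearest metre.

Δφ = -27.29040° − -27.29178° = +0.00138°; Δλ = -100.56299° − -100.55810° = -0.00489°.
1° of latitude = 3600 × 30.80 = 110880 m.
ΔN = Δφ × 110880 = 153.0 m; ΔE = Δλ × 110880 × cos(-27.29178°) = -0.00489 × 110880 × 0.888683 = -481.8 m.

ΔN = 153 m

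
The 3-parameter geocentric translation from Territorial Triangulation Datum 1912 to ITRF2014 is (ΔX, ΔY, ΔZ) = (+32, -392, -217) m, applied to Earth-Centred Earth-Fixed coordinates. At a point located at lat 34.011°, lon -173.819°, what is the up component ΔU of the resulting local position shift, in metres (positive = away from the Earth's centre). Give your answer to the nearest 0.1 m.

ΔU = -112.8 m

At φ = 34.011°, λ = -173.819°: sin φ = 0.559352, cos φ = 0.828930, sin λ = -0.107670, cos λ = -0.994187.
ΔU = cos φ cos λ·ΔX + cos φ sin λ·ΔY + sin φ·ΔZ = (0.828930)(-0.994187)(32) + (0.828930)(-0.107670)(-392) + (0.559352)(-217) = -112.76 m.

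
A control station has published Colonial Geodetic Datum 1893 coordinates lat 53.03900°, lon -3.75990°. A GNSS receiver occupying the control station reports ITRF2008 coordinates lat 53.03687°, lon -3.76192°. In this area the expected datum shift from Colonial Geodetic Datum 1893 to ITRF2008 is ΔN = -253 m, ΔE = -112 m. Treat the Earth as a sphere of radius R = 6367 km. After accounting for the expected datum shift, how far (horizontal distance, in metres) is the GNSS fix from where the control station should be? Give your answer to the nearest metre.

Observed coordinate differences: Δφ = -0.00213°, Δλ = -0.00202°.
Converting to metres (1° lat = 111125 m, cos φ = 0.601271): observed ΔN = -236.7 m, observed ΔE = -135.0 m.
Subtracting the expected shift leaves a residual of -236.7 − (-253) = 16.3 m north and -135.0 − (-112) = -23.0 m east.
Residual distance = √(16.3² + (-23.0)²) = 28.2 m.

28 m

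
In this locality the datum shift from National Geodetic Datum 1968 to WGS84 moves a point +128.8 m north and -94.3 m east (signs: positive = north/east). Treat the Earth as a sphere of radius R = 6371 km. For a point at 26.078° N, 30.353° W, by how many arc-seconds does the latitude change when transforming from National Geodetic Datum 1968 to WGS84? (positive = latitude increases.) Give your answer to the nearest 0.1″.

On a sphere of radius R, 1 rad of latitude = R, so Δφ = ΔN / R = 128.8 / 6371000 = 2.0217e-05 rad = 4.170″.

Δφ = 4.2″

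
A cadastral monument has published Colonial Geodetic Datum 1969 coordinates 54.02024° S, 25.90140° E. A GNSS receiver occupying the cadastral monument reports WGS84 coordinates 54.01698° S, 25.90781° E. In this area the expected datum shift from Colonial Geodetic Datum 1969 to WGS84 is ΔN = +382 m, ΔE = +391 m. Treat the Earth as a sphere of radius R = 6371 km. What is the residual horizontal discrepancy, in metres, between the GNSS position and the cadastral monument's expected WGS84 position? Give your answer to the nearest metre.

34 m

Observed coordinate differences: Δφ = +0.00326°, Δλ = +0.00641°.
Converting to metres (1° lat = 111195 m, cos φ = 0.587499): observed ΔN = 362.5 m, observed ΔE = 418.7 m.
Subtracting the expected shift leaves a residual of 362.5 − (382) = -19.5 m north and 418.7 − (391) = 27.7 m east.
Residual distance = √((-19.5)² + 27.7²) = 33.9 m.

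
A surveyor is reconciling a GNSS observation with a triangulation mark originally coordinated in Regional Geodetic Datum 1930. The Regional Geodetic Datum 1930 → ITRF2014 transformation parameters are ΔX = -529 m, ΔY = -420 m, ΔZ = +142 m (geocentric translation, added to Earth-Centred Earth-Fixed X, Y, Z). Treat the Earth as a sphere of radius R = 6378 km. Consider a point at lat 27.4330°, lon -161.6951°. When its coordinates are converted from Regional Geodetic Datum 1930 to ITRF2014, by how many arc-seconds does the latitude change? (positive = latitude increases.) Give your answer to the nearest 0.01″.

sin φ = 0.460711, cos φ = 0.887550, sin λ = -0.314074, cos λ = -0.949399.
North component: ΔN = −sin φ cos λ·ΔX − sin φ sin λ·ΔY + cos φ·ΔZ = −(0.460711)(-0.949399)(-529) − (0.460711)(-0.314074)(-420) + (0.887550)(142) = -166.12 m.
1° of latitude spans πR/180 = 111317 m, so Δφ = -166.12 / 111317 × 3600 = -5.372″.

Δφ = -5.37″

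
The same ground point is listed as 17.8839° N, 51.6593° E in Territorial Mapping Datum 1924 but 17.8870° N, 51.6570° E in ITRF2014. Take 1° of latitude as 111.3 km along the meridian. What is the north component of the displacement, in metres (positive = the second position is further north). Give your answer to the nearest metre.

Δφ = 17.8870° − 17.8839° = +0.0031°; Δλ = 51.6570° − 51.6593° = -0.0023°.
ΔN = Δφ × 111300 = 345.0 m; ΔE = Δλ × 111300 × cos(17.8839°) = -0.0023 × 111300 × 0.951681 = -243.6 m.

ΔN = 345 m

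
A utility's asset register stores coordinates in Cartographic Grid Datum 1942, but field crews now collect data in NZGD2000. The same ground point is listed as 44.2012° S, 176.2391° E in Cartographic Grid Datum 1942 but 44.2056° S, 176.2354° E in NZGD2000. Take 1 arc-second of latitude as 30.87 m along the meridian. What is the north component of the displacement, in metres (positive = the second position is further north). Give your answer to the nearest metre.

ΔN = -489 m

Δφ = -44.2056° − -44.2012° = -0.0044°; Δλ = 176.2354° − 176.2391° = -0.0037°.
1° of latitude = 3600 × 30.87 = 111132 m.
ΔN = Δφ × 111132 = -489.0 m; ΔE = Δλ × 111132 × cos(-44.2012°) = -0.0037 × 111132 × 0.716896 = -294.8 m.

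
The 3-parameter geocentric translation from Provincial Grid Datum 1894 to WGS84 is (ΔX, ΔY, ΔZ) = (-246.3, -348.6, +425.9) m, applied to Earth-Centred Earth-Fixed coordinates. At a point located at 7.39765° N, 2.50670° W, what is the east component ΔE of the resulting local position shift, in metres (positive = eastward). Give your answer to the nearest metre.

At φ = 7.39765°, λ = -2.50670°: sin φ = 0.128755, cos φ = 0.991676, sin λ = -0.043736, cos λ = 0.999043.
ΔE = −sin λ·ΔX + cos λ·ΔY = −(-0.043736)·(-246.3) + (0.999043)·(-348.6) = -359.04 m.

ΔE = -359 m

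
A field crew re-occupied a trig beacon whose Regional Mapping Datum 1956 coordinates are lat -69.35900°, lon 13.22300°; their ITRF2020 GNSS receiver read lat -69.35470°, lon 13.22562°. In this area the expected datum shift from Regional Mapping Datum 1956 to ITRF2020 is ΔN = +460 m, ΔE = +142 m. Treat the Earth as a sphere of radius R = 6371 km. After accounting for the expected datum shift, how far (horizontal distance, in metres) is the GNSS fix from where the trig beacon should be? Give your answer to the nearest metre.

Observed coordinate differences: Δφ = +0.00430°, Δλ = +0.00262°.
Converting to metres (1° lat = 111195 m, cos φ = 0.352511): observed ΔN = 478.1 m, observed ΔE = 102.7 m.
Subtracting the expected shift leaves a residual of 478.1 − (460) = 18.1 m north and 102.7 − (142) = -39.3 m east.
Residual distance = √(18.1² + (-39.3)²) = 43.3 m.

43 m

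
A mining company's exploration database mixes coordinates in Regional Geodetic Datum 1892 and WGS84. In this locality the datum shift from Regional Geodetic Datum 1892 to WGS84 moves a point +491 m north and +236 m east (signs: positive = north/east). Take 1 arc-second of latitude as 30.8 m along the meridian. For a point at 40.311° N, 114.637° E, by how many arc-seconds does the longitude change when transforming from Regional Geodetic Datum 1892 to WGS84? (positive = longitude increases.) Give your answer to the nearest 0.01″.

At latitude 40.311°, cos φ = 0.762544.
1″ of longitude at this latitude = 30.80 × cos φ = 23.4864 m, so Δλ = 236.0 / 23.4864 = 10.048″.

Δλ = 10.05″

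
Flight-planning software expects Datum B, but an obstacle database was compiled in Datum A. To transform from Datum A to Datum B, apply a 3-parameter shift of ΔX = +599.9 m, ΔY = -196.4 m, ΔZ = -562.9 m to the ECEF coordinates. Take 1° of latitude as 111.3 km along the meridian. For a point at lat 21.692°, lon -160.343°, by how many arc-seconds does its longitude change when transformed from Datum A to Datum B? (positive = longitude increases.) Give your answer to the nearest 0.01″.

sin φ = 0.369617, cos φ = 0.929184, sin λ = -0.336389, cos λ = -0.941723.
East component: ΔE = −sin λ·ΔX + cos λ·ΔY = −(-0.336389)(599.9) + (-0.941723)(-196.4) = 386.75 m.
1° of latitude spans 111300 m; at latitude φ, 1° of longitude spans that × cos φ = 103418.2 m, so Δλ = 386.75 / 103418.2 × 3600 = 13.463″.

Δλ = 13.46″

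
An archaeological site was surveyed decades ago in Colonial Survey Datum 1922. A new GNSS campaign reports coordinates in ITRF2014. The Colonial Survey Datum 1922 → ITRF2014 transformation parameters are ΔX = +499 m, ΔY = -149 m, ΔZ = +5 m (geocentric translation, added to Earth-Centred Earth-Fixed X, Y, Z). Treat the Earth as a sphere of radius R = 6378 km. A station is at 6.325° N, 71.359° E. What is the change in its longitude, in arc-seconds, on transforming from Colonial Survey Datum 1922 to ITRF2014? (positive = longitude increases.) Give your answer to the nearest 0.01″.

Δλ = -16.93″

sin φ = 0.110168, cos φ = 0.993913, sin λ = 0.947540, cos λ = 0.319637.
East component: ΔE = −sin λ·ΔX + cos λ·ΔY = −(0.947540)(499) + (0.319637)(-149) = -520.45 m.
1° of latitude spans πR/180 = 111317 m; at latitude φ, 1° of longitude spans that × cos φ = 110639.5 m, so Δλ = -520.45 / 110639.5 × 3600 = -16.934″.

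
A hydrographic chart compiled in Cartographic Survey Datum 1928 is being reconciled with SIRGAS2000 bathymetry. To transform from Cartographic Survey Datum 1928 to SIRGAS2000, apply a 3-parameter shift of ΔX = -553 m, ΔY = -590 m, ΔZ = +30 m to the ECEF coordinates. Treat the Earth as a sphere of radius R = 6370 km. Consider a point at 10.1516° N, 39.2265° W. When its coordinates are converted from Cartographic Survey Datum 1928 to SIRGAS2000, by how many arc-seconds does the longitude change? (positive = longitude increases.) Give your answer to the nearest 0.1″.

Δλ = -26.5″

sin φ = 0.176253, cos φ = 0.984345, sin λ = -0.632388, cos λ = 0.774652.
East component: ΔE = −sin λ·ΔX + cos λ·ΔY = −(-0.632388)(-553) + (0.774652)(-590) = -806.76 m.
1° of latitude spans πR/180 = 111177 m; at latitude φ, 1° of longitude spans that × cos φ = 109437.0 m, so Δλ = -806.76 / 109437.0 × 3600 = -26.539″.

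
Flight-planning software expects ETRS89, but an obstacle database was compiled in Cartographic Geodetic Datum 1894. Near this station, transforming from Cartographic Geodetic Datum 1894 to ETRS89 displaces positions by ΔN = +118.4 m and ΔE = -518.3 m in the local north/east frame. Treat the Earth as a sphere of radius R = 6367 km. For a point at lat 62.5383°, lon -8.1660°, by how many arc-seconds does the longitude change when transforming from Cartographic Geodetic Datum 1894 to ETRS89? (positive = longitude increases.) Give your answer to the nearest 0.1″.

At latitude 62.5383°, cos φ = 0.461156.
One radian of longitude at latitude φ spans R cos φ, so Δλ = ΔE / (R cos φ) = -518.3 / (6367000 × 0.461156) = -1.7652e-04 rad = -36.410″.

Δλ = -36.4″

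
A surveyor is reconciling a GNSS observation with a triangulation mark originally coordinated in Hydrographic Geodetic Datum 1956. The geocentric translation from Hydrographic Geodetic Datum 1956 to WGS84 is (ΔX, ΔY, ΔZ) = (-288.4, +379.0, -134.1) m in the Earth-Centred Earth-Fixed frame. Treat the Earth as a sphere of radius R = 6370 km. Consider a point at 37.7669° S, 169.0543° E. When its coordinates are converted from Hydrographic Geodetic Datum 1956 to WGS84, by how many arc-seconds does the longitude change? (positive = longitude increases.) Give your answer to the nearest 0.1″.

Δλ = -13.0″

sin φ = -0.612450, cos φ = 0.790509, sin λ = 0.189879, cos λ = -0.981808.
East component: ΔE = −sin λ·ΔX + cos λ·ΔY = −(0.189879)(-288.4) + (-0.981808)(379.0) = -317.34 m.
1° of latitude spans πR/180 = 111177 m; at latitude φ, 1° of longitude spans that × cos φ = 87886.8 m, so Δλ = -317.34 / 87886.8 × 3600 = -12.999″.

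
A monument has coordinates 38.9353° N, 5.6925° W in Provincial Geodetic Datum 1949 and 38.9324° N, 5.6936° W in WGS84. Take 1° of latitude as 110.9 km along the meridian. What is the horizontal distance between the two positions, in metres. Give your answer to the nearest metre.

Δφ = 38.9324° − 38.9353° = -0.0029°; Δλ = -5.6936° − -5.6925° = -0.0011°.
ΔN = Δφ × 110900 = -321.6 m; ΔE = Δλ × 110900 × cos(38.9353°) = -0.0011 × 110900 × 0.777856 = -94.9 m.
Distance = √(ΔE² + ΔN²) = √((-94.9)² + (-321.6)²) = 335.3 m.

335 m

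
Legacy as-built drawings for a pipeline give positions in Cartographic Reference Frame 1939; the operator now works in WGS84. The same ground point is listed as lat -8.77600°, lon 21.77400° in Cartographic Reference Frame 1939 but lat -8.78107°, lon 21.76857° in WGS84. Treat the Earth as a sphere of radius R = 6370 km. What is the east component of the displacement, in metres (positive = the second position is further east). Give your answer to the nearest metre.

ΔE = -597 m

Δφ = -8.78107° − -8.77600° = -0.00507°; Δλ = 21.76857° − 21.77400° = -0.00543°.
1° along a meridian = πR/180 = 111177 m.
ΔN = Δφ × 111177 = -563.7 m; ΔE = Δλ × 111177 × cos(-8.77600°) = -0.00543 × 111177 × 0.988292 = -596.6 m.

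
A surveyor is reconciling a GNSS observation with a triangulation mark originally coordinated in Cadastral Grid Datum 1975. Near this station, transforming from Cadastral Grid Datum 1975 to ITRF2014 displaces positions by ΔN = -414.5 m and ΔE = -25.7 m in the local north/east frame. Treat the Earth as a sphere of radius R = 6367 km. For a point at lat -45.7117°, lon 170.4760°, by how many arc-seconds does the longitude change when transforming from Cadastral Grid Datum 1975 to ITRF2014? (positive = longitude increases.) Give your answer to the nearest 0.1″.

Δλ = -1.2″

At latitude -45.7117°, cos φ = 0.698269.
One radian of longitude at latitude φ spans R cos φ, so Δλ = ΔE / (R cos φ) = -25.7 / (6367000 × 0.698269) = -5.7806e-06 rad = -1.192″.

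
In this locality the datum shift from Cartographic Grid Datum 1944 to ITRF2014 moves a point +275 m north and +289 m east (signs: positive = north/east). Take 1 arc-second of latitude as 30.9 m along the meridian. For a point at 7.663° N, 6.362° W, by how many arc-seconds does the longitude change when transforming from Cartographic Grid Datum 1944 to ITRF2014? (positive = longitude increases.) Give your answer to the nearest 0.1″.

Δλ = 9.4″

At latitude 7.663°, cos φ = 0.991070.
1″ of longitude at this latitude = 30.90 × cos φ = 30.6240 m, so Δλ = 289.0 / 30.6240 = 9.437″.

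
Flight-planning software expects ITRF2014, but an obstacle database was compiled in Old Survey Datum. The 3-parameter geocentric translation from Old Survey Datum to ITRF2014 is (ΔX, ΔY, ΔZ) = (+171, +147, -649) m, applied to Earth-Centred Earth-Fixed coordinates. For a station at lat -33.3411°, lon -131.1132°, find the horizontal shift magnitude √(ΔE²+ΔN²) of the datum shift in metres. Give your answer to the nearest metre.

666 m

At φ = -33.3411°, λ = -131.1132°: sin φ = -0.549622, cos φ = 0.835413, sin λ = -0.753412, cos λ = -0.657549.
ΔE = −sin λ·ΔX + cos λ·ΔY = −(-0.753412)·(171) + (-0.657549)·(147) = 32.17 m.
ΔN = −sin φ cos λ·ΔX − sin φ sin λ·ΔY + cos φ·ΔZ = −(-0.549622)(-0.657549)(171) − (-0.549622)(-0.753412)(147) + (0.835413)(-649) = -664.85 m.
Horizontal magnitude = √(ΔE² + ΔN²) = √(32.17² + (-664.85)²) = 665.63 m.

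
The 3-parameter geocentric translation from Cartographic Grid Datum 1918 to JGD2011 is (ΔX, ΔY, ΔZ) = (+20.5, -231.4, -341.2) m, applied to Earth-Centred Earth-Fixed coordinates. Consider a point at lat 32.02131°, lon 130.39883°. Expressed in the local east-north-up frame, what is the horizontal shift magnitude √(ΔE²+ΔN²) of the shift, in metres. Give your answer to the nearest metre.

The local east axis at (φ, λ) is (−sin λ, cos λ, 0), so ΔE = −sin(130.39883°)·20.5 + cos(130.39883°)·(-231.4) = 134.36 m.
The local north axis is (−sin φ cos λ, −sin φ sin λ, cos φ), giving ΔN = 7.045 + 93.440 − 289.287 = -188.80 m.
Horizontal magnitude = √(ΔE² + ΔN²) = √(134.36² + (-188.80)²) = 231.73 m.

232 m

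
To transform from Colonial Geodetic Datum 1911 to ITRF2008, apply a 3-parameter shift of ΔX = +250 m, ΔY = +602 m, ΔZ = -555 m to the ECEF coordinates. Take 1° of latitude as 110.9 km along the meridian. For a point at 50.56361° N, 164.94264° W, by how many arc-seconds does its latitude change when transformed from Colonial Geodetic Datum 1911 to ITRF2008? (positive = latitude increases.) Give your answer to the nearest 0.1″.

Δφ = -1.5″

sin φ = 0.772330, cos φ = 0.635221, sin λ = -0.259786, cos λ = -0.965666.
North component: ΔN = −sin φ cos λ·ΔX − sin φ sin λ·ΔY + cos φ·ΔZ = −(0.772330)(-0.965666)(250) − (0.772330)(-0.259786)(602) + (0.635221)(-555) = -45.31 m.
1° of latitude spans 110900 m, so Δφ = -45.31 / 110900 × 3600 = -1.471″.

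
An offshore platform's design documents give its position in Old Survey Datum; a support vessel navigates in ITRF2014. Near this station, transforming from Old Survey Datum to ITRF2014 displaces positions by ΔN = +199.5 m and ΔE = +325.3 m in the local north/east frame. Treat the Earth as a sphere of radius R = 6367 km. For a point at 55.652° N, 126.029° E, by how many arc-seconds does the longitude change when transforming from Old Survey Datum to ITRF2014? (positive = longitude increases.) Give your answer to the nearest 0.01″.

At latitude 55.652°, cos φ = 0.564218.
One radian of longitude at latitude φ spans R cos φ, so Δλ = ΔE / (R cos φ) = 325.3 / (6367000 × 0.564218) = 9.0553e-05 rad = 18.678″.

Δλ = 18.68″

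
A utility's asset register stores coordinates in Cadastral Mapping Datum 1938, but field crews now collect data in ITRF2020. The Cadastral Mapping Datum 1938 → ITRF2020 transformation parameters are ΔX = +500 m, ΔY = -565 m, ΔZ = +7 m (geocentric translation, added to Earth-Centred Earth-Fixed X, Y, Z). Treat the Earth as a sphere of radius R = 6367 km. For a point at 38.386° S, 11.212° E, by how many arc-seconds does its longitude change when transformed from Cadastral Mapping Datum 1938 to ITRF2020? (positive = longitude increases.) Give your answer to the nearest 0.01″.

sin φ = -0.620956, cos φ = 0.783845, sin λ = 0.194440, cos λ = 0.980914.
East component: ΔE = −sin λ·ΔX + cos λ·ΔY = −(0.194440)(500) + (0.980914)(-565) = -651.44 m.
1° of latitude spans πR/180 = 111125 m; at latitude φ, 1° of longitude spans that × cos φ = 87104.9 m, so Δλ = -651.44 / 87104.9 × 3600 = -26.924″.

Δλ = -26.92″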